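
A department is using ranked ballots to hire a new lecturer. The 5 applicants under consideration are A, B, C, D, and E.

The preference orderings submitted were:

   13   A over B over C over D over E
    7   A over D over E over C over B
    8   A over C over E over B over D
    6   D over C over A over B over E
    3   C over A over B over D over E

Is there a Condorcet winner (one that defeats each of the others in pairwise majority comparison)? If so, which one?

Head-to-head results (37 voters total):
A vs B: A wins 37–0.
A vs C: A wins 28–9.
A vs D: A wins 31–6.
A vs E: A wins 37–0.
B vs C: C wins 24–13.
B vs D: B wins 24–13.
B vs E: B wins 22–15.
C vs D: C wins 24–13.
C vs E: C wins 30–7.
D vs E: D wins 29–8.
A beats each rival — B (37–0), C (28–9), D (31–6), E (37–0) — so A is the Condorcet winner.

A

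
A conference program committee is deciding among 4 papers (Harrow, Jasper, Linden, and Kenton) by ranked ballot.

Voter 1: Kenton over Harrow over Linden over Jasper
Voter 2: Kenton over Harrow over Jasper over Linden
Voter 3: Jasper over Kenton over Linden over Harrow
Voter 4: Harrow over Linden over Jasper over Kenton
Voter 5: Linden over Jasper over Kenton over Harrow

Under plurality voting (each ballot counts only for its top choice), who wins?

Kenton

First-place vote totals:
  Harrow: 1
  Jasper: 1
  Linden: 1
  Kenton: 2
Kenton has the most first-place votes.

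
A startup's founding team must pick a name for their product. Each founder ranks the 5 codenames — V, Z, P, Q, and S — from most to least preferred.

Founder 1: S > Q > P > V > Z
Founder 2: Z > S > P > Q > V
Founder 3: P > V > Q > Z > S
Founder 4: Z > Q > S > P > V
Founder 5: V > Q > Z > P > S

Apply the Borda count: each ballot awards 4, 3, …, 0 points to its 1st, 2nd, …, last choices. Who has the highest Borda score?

Q

Borda scores:
  V: 1 + 0 + 3 + 0 + 4 = 8
  Z: 0 + 4 + 1 + 4 + 2 = 11
  P: 2 + 2 + 4 + 1 + 1 = 10
  Q: 3 + 1 + 2 + 3 + 3 = 12
  S: 4 + 3 + 0 + 2 + 0 = 9
Q has the highest total.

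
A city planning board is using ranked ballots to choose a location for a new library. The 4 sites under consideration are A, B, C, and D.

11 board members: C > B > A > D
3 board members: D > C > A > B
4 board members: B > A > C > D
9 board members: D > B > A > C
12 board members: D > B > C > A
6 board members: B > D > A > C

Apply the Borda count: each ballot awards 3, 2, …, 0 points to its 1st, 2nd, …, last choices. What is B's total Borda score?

Borda scores:
  A: 11·1 + 3·1 + 4·2 + 9·1 + 12·0 + 6·1 = 37
  B: 11·2 + 3·0 + 4·3 + 9·2 + 12·2 + 6·3 = 94
  C: 11·3 + 3·2 + 4·1 + 9·0 + 12·1 + 6·0 = 55
  D: 11·0 + 3·3 + 4·0 + 9·3 + 12·3 + 6·2 = 84

94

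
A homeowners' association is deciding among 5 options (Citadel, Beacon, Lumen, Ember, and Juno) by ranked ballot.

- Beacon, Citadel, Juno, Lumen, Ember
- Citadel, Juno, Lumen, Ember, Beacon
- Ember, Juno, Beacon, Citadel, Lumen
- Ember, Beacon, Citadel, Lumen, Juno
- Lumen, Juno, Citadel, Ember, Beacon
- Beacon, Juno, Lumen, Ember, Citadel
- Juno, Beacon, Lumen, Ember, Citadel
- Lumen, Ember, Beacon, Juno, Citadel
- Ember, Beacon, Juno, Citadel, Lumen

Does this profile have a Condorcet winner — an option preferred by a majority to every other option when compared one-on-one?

Head-to-head results (9 voters total):
Citadel vs Beacon: Beacon wins 7–2.
Citadel vs Lumen: Citadel wins 5–4.
Citadel vs Ember: Ember wins 6–3.
Citadel vs Juno: Juno wins 6–3.
Beacon vs Lumen: Beacon wins 6–3.
Beacon vs Ember: Ember wins 6–3.
Beacon vs Juno: Beacon wins 5–4.
Lumen vs Ember: Lumen wins 6–3.
Lumen vs Juno: Juno wins 6–3.
Ember vs Juno: Juno wins 5–4.
No candidate beats all others: Citadel beats Lumen beats Ember beats Citadel, a majority cycle.

No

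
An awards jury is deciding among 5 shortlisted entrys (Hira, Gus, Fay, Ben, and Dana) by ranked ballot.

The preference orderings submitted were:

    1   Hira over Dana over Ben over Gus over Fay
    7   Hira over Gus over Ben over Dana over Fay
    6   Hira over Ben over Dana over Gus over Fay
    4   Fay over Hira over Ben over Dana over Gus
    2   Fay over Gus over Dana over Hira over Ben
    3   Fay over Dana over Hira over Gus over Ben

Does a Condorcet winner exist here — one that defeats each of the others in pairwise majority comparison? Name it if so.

Hira

Head-to-head results (23 voters total):
Hira vs Gus: Hira wins 21–2.
Hira vs Fay: Hira wins 14–9.
Hira vs Ben: Hira wins 23–0.
Hira vs Dana: Hira wins 18–5.
Gus vs Fay: Gus wins 14–9.
Gus vs Ben: Gus wins 12–11.
Gus vs Dana: Dana wins 14–9.
Fay vs Ben: Ben wins 14–9.
Fay vs Dana: Dana wins 14–9.
Ben vs Dana: Ben wins 17–6.
Hira beats each rival — Gus (21–2), Fay (14–9), Ben (23–0), Dana (18–5) — so Hira is the Condorcet winner.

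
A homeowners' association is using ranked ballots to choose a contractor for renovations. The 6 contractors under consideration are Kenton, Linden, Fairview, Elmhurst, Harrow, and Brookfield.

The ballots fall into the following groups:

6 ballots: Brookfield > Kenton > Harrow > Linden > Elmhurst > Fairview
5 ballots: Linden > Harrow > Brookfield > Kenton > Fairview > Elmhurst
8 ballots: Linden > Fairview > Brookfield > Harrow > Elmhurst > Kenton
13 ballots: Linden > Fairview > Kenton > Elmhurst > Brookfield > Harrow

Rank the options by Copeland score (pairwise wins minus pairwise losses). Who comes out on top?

Linden

Pairwise results:
  Kenton vs Linden: Linden wins 26–6.
  Kenton vs Fairview: Fairview wins 21–11.
  Kenton vs Elmhurst: Kenton wins 24–8.
  Kenton vs Harrow: Kenton wins 19–13.
  Kenton vs Brookfield: Brookfield wins 19–13.
  Linden vs Fairview: Linden wins 32–0.
  Linden vs Elmhurst: Linden wins 32–0.
  Linden vs Harrow: Linden wins 26–6.
  Linden vs Brookfield: Linden wins 26–6.
  Fairview vs Elmhurst: Fairview wins 26–6.
  Fairview vs Harrow: Fairview wins 21–11.
  Fairview vs Brookfield: Fairview wins 21–11.
  Elmhurst vs Harrow: Harrow wins 19–13.
  Elmhurst vs Brookfield: Brookfield wins 19–13.
  Harrow vs Brookfield: Brookfield wins 27–5.
Copeland scores (wins − losses):
  Kenton: 2 − 3 = -1
  Linden: 5 − 0 = 5
  Fairview: 4 − 1 = 3
  Elmhurst: 0 − 5 = -5
  Harrow: 1 − 4 = -3
  Brookfield: 3 − 2 = 1
Linden has the best Copeland score.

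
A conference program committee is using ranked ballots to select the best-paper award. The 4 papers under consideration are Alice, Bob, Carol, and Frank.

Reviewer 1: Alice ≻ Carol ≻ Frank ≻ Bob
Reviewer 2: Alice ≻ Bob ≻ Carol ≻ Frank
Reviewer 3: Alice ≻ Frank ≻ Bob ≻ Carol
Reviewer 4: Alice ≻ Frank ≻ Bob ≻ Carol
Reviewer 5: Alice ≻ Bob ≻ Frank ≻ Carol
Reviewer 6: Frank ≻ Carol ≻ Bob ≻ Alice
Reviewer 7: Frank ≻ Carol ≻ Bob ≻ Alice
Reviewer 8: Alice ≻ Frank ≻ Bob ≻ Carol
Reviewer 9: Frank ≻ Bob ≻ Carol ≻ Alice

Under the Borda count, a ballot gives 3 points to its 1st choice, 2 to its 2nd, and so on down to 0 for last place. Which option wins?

Alice

Borda scores:
  Alice: 3 + 3 + 3 + 3 + 3 + 0 + 0 + 3 + 0 = 18
  Bob: 0 + 2 + 1 + 1 + 2 + 1 + 1 + 1 + 2 = 11
  Carol: 2 + 1 + 0 + 0 + 0 + 2 + 2 + 0 + 1 = 8
  Frank: 1 + 0 + 2 + 2 + 1 + 3 + 3 + 2 + 3 = 17
Alice has the highest total.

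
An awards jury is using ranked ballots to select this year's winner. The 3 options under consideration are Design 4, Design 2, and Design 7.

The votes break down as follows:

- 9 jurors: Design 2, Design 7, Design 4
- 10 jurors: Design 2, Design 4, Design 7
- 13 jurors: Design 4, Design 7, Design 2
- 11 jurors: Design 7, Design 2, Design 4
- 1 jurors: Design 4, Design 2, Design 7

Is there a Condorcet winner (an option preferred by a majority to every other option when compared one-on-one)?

Head-to-head results (44 voters total):
Design 4 vs Design 2: Design 2 wins 30–14.
Design 4 vs Design 7: Design 4 wins 24–20.
Design 2 vs Design 7: Design 7 wins 24–20.
No candidate beats all others: Design 4 beats Design 7 beats Design 2 beats Design 4, a majority cycle.

No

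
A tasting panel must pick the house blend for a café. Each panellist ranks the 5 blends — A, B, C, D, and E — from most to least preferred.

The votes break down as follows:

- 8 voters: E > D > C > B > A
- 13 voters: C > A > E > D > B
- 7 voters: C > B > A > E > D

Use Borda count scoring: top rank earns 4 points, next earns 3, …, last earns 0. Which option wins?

Borda scores:
  A: 8·0 + 13·3 + 7·2 = 53
  B: 8·1 + 13·0 + 7·3 = 29
  C: 8·2 + 13·4 + 7·4 = 96
  D: 8·3 + 13·1 + 7·0 = 37
  E: 8·4 + 13·2 + 7·1 = 65
C has the highest total.

C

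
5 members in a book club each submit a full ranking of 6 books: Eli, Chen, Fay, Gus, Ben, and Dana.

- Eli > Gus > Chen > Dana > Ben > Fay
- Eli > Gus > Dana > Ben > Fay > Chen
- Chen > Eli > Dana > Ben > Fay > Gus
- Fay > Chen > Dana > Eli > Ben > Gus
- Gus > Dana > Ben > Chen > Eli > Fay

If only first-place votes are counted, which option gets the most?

First-place vote totals:
  Eli: 2
  Chen: 1
  Fay: 1
  Gus: 1
  Ben: 0
  Dana: 0
Eli has the most first-place votes.

Eli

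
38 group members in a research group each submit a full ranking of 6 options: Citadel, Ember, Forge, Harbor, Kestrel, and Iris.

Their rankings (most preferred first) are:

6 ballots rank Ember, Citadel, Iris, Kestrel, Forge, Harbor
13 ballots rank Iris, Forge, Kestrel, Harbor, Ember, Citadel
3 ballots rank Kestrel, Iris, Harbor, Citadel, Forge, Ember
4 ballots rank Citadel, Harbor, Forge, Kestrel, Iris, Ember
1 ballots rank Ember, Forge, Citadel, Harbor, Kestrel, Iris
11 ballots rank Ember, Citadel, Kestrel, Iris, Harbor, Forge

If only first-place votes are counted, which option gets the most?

Ember

First-place vote totals:
  Citadel: 4
  Ember: 18
  Forge: 0
  Harbor: 0
  Kestrel: 3
  Iris: 13
Ember has the most first-place votes.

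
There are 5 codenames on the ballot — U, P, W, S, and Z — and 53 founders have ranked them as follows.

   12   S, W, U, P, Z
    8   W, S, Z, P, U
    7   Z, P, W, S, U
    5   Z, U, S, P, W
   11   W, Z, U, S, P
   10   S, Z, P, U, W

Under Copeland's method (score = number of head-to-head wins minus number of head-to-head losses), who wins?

Pairwise results:
  U vs P: U wins 28–25.
  U vs W: W wins 38–15.
  U vs S: S wins 37–16.
  U vs Z: Z wins 41–12.
  P vs W: W wins 31–22.
  P vs S: S wins 46–7.
  P vs Z: Z wins 41–12.
  W vs S: S wins 27–26.
  W vs Z: W wins 31–22.
  S vs Z: S wins 30–23.
Copeland scores (wins − losses):
  U: 1 − 3 = -2
  P: 0 − 4 = -4
  W: 3 − 1 = 2
  S: 4 − 0 = 4
  Z: 2 − 2 = 0
S has the best Copeland score.

S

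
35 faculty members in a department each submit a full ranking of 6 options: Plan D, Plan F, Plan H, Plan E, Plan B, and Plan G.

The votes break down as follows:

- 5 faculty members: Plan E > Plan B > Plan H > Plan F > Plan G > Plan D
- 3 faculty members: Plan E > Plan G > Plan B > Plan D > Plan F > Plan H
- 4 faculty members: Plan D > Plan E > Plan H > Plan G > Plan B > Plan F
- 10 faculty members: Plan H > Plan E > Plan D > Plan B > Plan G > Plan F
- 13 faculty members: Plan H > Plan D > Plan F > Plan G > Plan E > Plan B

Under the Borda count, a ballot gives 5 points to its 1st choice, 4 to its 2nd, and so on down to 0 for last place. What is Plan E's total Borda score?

Borda scores:
  Plan D: 5·0 + 3·2 + 4·5 + 10·3 + 13·4 = 108
  Plan F: 5·2 + 3·1 + 4·0 + 10·0 + 13·3 = 52
  Plan H: 5·3 + 3·0 + 4·3 + 10·5 + 13·5 = 142
  Plan E: 5·5 + 3·5 + 4·4 + 10·4 + 13·1 = 109
  Plan B: 5·4 + 3·3 + 4·1 + 10·2 + 13·0 = 53
  Plan G: 5·1 + 3·4 + 4·2 + 10·1 + 13·2 = 61

109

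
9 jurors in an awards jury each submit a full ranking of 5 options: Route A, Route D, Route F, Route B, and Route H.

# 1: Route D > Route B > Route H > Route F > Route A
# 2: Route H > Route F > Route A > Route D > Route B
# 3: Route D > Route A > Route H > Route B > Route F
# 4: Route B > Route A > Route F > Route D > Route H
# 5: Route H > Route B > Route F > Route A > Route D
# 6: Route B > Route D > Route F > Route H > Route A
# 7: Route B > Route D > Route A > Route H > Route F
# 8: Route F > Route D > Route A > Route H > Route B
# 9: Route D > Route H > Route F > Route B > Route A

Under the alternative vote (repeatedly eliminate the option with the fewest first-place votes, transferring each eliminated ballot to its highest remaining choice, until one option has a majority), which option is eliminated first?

Round 1: Route D 3, Route B 3, Route H 2, Route F 1, Route A 0. Route A has the fewest and is eliminated.
Round 2: Route D 3, Route B 3, Route H 2, Route F 1. Route F has the fewest and is eliminated.
Round 3: Route D 4, Route B 3, Route H 2. Route H has the fewest and is eliminated.
Round 4: Route D 5, Route B 4. Route D has a majority.

Route A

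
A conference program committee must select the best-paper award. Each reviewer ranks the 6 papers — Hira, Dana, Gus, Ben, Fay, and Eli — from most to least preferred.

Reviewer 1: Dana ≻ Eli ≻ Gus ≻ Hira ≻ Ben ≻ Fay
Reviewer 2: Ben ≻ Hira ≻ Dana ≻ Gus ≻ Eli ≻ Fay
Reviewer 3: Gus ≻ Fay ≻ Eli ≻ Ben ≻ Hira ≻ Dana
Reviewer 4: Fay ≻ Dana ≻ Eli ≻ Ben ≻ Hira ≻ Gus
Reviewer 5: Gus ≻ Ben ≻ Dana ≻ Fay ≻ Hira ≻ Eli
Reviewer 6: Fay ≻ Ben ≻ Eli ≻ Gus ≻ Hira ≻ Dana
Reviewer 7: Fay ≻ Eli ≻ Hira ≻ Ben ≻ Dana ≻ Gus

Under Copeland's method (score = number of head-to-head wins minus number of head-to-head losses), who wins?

Pairwise results:
  Hira vs Dana: Hira wins 4–3.
  Hira vs Gus: Gus wins 4–3.
  Hira vs Ben: Ben wins 5–2.
  Hira vs Fay: Fay wins 5–2.
  Hira vs Eli: Eli wins 5–2.
  Dana vs Gus: Dana wins 4–3.
  Dana vs Ben: Ben wins 5–2.
  Dana vs Fay: Fay wins 4–3.
  Dana vs Eli: Dana wins 4–3.
  Gus vs Ben: Ben wins 4–3.
  Gus vs Fay: Gus wins 4–3.
  Gus vs Eli: Eli wins 4–3.
  Ben vs Fay: Fay wins 4–3.
  Ben vs Eli: Eli wins 4–3.
  Fay vs Eli: Fay wins 5–2.
Copeland scores (wins − losses):
  Hira: 1 − 4 = -3
  Dana: 2 − 3 = -1
  Gus: 2 − 3 = -1
  Ben: 3 − 2 = 1
  Fay: 4 − 1 = 3
  Eli: 3 − 2 = 1
Fay has the best Copeland score.

Fay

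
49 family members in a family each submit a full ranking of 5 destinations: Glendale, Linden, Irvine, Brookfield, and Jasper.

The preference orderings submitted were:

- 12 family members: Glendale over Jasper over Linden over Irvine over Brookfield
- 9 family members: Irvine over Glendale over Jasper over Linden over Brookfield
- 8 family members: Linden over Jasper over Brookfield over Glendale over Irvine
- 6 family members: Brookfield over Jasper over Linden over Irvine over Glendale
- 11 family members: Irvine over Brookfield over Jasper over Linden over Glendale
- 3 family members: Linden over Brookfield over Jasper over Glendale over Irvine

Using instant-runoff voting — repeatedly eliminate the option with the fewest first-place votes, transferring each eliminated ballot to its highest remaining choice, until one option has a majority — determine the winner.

Round 1: Irvine 20, Glendale 12, Linden 11, Brookfield 6, Jasper 0. Jasper has the fewest and is eliminated.
Round 2: Irvine 20, Glendale 12, Linden 11, Brookfield 6. Brookfield has the fewest and is eliminated.
Round 3: Irvine 20, Linden 17, Glendale 12. Glendale has the fewest and is eliminated.
Round 4: Linden 29, Irvine 20. Linden has a majority.

Linden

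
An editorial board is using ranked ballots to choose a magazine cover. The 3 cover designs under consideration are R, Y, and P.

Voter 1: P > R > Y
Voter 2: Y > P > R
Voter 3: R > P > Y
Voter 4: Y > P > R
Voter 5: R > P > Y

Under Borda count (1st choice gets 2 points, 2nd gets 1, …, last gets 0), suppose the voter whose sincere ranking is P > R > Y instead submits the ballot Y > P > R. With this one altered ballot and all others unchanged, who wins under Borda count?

Borda totals with the altered ballot: R 4, Y 6, P 5.
The switch changes the winner from P to Y.

Y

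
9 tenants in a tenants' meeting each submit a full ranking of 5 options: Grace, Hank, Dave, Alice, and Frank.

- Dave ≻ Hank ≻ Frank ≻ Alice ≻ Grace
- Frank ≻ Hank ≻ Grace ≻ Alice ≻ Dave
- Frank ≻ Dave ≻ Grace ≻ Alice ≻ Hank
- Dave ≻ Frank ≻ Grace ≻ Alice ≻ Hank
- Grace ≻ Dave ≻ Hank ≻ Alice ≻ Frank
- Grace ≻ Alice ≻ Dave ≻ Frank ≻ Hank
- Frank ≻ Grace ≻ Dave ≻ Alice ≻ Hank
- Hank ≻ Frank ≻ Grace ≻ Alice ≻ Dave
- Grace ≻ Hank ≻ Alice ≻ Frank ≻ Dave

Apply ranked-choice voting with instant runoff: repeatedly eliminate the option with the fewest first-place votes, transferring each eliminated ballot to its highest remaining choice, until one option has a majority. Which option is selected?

Frank

Round 1: Grace 3, Frank 3, Dave 2, Hank 1, Alice 0. Alice has the fewest and is eliminated.
Round 2: Grace 3, Frank 3, Dave 2, Hank 1. Hank has the fewest and is eliminated.
Round 3: Frank 4, Grace 3, Dave 2. Dave has the fewest and is eliminated.
Round 4: Frank 6, Grace 3. Frank has a majority.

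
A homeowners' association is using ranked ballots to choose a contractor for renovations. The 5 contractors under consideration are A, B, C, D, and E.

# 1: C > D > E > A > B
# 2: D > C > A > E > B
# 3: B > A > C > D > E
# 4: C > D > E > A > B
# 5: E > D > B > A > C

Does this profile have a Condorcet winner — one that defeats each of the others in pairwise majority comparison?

Head-to-head results (5 voters total):
A vs B: A wins 3–2.
A vs C: C wins 3–2.
A vs D: D wins 4–1.
A vs E: E wins 3–2.
B vs C: C wins 3–2.
B vs D: D wins 4–1.
B vs E: E wins 4–1.
C vs D: C wins 3–2.
C vs E: C wins 4–1.
D vs E: D wins 4–1.
C beats each rival — A (3–2), B (3–2), D (3–2), E (4–1) — so C is the Condorcet winner.

Yes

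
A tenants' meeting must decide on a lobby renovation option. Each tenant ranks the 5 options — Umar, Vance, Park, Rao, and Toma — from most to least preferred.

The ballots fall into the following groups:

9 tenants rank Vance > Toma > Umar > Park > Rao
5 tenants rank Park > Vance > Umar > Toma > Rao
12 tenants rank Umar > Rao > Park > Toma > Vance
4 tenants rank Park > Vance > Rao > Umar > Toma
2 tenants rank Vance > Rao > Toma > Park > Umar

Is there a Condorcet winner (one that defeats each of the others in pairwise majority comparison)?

Head-to-head results (32 voters total):
Umar vs Vance: Vance wins 20–12.
Umar vs Park: Umar wins 21–11.
Umar vs Rao: Umar wins 26–6.
Umar vs Toma: Umar wins 21–11.
Vance vs Park: Park wins 21–11.
Vance vs Rao: Vance wins 20–12.
Vance vs Toma: Vance wins 20–12.
Park vs Rao: Park wins 18–14.
Park vs Toma: Park wins 21–11.
Rao vs Toma: Rao wins 18–14.
No candidate beats all others: Umar beats Park beats Vance beats Umar, a majority cycle.

No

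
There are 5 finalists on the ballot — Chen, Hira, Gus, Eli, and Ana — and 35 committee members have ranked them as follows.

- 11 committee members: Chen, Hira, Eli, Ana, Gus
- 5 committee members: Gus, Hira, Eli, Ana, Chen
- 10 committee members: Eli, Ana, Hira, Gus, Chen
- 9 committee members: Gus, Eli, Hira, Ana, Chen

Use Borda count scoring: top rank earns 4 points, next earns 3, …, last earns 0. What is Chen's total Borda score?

44

Borda scores:
  Chen: 11·4 + 5·0 + 10·0 + 9·0 = 44
  Hira: 11·3 + 5·3 + 10·2 + 9·2 = 86
  Gus: 11·0 + 5·4 + 10·1 + 9·4 = 66
  Eli: 11·2 + 5·2 + 10·4 + 9·3 = 99
  Ana: 11·1 + 5·1 + 10·3 + 9·1 = 55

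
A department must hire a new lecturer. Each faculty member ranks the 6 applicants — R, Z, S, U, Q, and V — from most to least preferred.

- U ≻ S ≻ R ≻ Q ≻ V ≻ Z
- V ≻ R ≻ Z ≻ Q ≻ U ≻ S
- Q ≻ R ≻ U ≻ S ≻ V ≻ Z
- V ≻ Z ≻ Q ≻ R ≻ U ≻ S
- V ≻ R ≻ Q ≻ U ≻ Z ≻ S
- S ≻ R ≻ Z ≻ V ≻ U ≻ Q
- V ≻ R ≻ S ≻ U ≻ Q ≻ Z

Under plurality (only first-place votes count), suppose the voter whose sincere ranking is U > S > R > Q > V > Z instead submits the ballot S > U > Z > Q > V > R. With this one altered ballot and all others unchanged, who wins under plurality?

First-place totals with the altered ballot: R 0, Z 0, S 2, U 0, Q 1, V 4.
The winner is unchanged: still V.

V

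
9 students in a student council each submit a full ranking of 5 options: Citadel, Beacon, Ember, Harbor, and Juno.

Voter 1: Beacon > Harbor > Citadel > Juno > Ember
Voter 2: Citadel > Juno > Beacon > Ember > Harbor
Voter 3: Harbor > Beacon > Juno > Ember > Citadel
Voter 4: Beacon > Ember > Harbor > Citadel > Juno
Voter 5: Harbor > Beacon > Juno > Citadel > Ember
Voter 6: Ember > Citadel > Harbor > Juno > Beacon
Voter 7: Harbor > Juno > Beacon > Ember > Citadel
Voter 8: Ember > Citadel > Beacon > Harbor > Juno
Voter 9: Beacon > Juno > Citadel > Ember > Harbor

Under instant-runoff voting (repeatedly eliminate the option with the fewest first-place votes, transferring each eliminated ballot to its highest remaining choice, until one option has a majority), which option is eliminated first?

Round 1: Beacon 3, Harbor 3, Ember 2, Citadel 1, Juno 0. Juno has the fewest and is eliminated.
Round 2: Beacon 3, Harbor 3, Ember 2, Citadel 1. Citadel has the fewest and is eliminated.
Round 3: Beacon 4, Harbor 3, Ember 2. Ember has the fewest and is eliminated.
Round 4: Beacon 5, Harbor 4. Beacon has a majority.

Juno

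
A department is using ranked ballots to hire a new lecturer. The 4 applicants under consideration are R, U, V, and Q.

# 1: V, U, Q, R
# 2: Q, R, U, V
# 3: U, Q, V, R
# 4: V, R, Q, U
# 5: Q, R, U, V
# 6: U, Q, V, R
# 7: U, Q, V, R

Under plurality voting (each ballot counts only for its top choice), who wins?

First-place vote totals:
  R: 0
  U: 3
  V: 2
  Q: 2
U has the most first-place votes.

U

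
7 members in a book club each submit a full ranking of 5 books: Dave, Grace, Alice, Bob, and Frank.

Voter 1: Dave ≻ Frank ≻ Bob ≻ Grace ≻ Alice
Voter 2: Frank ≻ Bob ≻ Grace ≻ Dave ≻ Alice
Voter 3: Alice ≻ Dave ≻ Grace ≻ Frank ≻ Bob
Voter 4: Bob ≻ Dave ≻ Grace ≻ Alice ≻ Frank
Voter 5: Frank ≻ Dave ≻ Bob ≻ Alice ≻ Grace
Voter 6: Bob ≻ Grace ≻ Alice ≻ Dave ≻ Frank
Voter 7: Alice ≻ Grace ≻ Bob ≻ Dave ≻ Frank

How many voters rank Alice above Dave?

3

Ballots ranking Alice above Dave: 3.
Ballots ranking Dave above Alice: 4.
So 3 of 7 voters prefer Alice to Dave.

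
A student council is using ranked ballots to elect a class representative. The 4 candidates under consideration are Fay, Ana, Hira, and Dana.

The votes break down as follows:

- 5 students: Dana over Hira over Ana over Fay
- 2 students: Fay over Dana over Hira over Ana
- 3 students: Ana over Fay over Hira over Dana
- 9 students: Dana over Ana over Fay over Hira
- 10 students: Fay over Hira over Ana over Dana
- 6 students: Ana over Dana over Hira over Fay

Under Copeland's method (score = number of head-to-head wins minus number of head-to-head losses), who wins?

Pairwise results:
  Fay vs Ana: Ana wins 23–12.
  Fay vs Hira: Fay wins 24–11.
  Fay vs Dana: Dana wins 20–15.
  Ana vs Hira: Ana wins 18–17.
  Ana vs Dana: Ana wins 19–16.
  Hira vs Dana: Dana wins 22–13.
Copeland scores (wins − losses):
  Fay: 1 − 2 = -1
  Ana: 3 − 0 = 3
  Hira: 0 − 3 = -3
  Dana: 2 − 1 = 1
Ana has the best Copeland score.

Ana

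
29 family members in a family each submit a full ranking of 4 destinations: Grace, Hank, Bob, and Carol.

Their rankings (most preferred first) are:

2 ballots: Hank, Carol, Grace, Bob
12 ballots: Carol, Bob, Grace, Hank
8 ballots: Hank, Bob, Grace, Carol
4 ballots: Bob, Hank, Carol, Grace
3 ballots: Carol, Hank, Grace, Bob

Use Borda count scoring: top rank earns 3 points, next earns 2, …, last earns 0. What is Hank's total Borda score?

44

Borda scores:
  Grace: 2·1 + 12·1 + 8·1 + 4·0 + 3·1 = 25
  Hank: 2·3 + 12·0 + 8·3 + 4·2 + 3·2 = 44
  Bob: 2·0 + 12·2 + 8·2 + 4·3 + 3·0 = 52
  Carol: 2·2 + 12·3 + 8·0 + 4·1 + 3·3 = 53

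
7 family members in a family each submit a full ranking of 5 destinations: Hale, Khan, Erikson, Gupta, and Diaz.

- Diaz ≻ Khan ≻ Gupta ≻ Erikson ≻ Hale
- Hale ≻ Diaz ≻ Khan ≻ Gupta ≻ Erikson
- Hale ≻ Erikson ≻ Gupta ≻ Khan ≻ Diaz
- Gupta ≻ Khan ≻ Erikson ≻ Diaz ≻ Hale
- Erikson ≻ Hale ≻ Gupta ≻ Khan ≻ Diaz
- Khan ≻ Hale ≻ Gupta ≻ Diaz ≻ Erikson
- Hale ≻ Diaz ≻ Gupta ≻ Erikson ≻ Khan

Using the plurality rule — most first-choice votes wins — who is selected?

Hale

First-place vote totals:
  Hale: 3
  Khan: 1
  Erikson: 1
  Gupta: 1
  Diaz: 1
Hale has the most first-place votes.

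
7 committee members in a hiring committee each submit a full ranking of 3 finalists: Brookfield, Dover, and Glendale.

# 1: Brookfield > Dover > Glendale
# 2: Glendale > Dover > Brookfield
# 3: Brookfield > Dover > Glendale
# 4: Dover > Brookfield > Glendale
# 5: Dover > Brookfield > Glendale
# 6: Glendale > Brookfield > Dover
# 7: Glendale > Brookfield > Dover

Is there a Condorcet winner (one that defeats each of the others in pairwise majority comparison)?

Yes

Head-to-head results (7 voters total):
Brookfield vs Dover: Brookfield wins 4–3.
Brookfield vs Glendale: Brookfield wins 4–3.
Dover vs Glendale: Dover wins 4–3.
Brookfield beats each rival — Dover (4–3), Glendale (4–3) — so Brookfield is the Condorcet winner.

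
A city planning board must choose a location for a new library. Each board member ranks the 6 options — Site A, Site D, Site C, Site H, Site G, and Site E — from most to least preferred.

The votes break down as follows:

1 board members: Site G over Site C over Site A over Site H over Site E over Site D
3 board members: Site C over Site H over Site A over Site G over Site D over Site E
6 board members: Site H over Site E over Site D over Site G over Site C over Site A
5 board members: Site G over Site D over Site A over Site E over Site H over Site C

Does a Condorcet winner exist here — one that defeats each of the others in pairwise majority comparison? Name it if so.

Site H

Head-to-head results (15 voters total):
Site A vs Site D: Site D wins 11–4.
Site A vs Site C: Site C wins 10–5.
Site A vs Site H: Site H wins 9–6.
Site A vs Site G: Site G wins 12–3.
Site A vs Site E: Site A wins 9–6.
Site D vs Site C: Site D wins 11–4.
Site D vs Site H: Site H wins 10–5.
Site D vs Site G: Site G wins 9–6.
Site D vs Site E: Site D wins 8–7.
Site C vs Site H: Site H wins 11–4.
Site C vs Site G: Site G wins 12–3.
Site C vs Site E: Site E wins 11–4.
Site H vs Site G: Site H wins 9–6.
Site H vs Site E: Site H wins 10–5.
Site G vs Site E: Site G wins 9–6.
Site H beats each rival — Site A (9–6), Site D (10–5), Site C (11–4), Site G (9–6), Site E (10–5) — so Site H is the Condorcet winner.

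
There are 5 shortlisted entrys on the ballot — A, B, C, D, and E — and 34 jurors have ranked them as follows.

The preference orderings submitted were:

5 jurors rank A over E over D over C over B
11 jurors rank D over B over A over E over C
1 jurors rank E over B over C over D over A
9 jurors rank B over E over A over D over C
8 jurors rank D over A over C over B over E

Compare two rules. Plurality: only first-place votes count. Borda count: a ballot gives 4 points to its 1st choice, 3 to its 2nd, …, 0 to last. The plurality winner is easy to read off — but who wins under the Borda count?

D

Plurality first-place counts: A 5, B 9, C 0, D 19, E 1 → D.
Borda totals: A 84, B 80, C 23, D 96, E 57 → D.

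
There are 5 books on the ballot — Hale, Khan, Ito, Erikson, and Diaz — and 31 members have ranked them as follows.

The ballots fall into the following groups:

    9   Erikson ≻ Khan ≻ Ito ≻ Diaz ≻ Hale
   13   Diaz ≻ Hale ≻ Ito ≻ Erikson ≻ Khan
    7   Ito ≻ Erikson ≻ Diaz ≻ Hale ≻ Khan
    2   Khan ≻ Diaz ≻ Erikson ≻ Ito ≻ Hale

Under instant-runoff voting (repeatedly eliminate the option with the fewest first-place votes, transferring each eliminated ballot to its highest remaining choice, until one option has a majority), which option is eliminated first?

Round 1: Diaz 13, Erikson 9, Ito 7, Khan 2, Hale 0. Hale has the fewest and is eliminated.
Round 2: Diaz 13, Erikson 9, Ito 7, Khan 2. Khan has the fewest and is eliminated.
Round 3: Diaz 15, Erikson 9, Ito 7. Ito has the fewest and is eliminated.
Round 4: Erikson 16, Diaz 15. Erikson has a majority.

Hale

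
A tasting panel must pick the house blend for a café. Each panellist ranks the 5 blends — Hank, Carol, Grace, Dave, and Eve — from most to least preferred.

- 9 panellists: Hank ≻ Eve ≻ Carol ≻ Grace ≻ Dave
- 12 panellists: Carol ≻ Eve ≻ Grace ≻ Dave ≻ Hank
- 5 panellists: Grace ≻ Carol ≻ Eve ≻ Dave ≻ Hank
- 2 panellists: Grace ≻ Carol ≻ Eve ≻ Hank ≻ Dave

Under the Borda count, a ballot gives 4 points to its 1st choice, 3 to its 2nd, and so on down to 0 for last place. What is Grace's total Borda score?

Borda scores:
  Hank: 9·4 + 12·0 + 5·0 + 2·1 = 38
  Carol: 9·2 + 12·4 + 5·3 + 2·3 = 87
  Grace: 9·1 + 12·2 + 5·4 + 2·4 = 61
  Dave: 9·0 + 12·1 + 5·1 + 2·0 = 17
  Eve: 9·3 + 12·3 + 5·2 + 2·2 = 77

61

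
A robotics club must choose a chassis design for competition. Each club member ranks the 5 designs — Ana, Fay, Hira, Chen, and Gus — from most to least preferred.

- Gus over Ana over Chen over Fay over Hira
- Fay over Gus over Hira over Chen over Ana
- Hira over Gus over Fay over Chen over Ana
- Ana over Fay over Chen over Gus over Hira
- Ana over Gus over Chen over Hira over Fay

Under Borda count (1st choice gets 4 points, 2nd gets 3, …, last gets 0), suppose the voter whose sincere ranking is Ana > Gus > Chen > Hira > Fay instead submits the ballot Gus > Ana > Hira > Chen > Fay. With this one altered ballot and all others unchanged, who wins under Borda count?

Gus

Borda totals with the altered ballot: Ana 10, Fay 10, Hira 8, Chen 7, Gus 15.
The winner is unchanged: still Gus.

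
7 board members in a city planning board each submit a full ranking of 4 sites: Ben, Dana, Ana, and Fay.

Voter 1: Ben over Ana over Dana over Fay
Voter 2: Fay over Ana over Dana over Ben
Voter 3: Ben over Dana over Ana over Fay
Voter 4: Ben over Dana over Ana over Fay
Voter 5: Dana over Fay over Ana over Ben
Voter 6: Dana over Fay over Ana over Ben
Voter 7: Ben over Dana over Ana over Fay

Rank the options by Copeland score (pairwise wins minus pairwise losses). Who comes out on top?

Pairwise results:
  Ben vs Dana: Ben wins 4–3.
  Ben vs Ana: Ben wins 4–3.
  Ben vs Fay: Ben wins 4–3.
  Dana vs Ana: Dana wins 5–2.
  Dana vs Fay: Dana wins 6–1.
  Ana vs Fay: Ana wins 4–3.
Copeland scores (wins − losses):
  Ben: 3 − 0 = 3
  Dana: 2 − 1 = 1
  Ana: 1 − 2 = -1
  Fay: 0 − 3 = -3
Ben has the best Copeland score.

Ben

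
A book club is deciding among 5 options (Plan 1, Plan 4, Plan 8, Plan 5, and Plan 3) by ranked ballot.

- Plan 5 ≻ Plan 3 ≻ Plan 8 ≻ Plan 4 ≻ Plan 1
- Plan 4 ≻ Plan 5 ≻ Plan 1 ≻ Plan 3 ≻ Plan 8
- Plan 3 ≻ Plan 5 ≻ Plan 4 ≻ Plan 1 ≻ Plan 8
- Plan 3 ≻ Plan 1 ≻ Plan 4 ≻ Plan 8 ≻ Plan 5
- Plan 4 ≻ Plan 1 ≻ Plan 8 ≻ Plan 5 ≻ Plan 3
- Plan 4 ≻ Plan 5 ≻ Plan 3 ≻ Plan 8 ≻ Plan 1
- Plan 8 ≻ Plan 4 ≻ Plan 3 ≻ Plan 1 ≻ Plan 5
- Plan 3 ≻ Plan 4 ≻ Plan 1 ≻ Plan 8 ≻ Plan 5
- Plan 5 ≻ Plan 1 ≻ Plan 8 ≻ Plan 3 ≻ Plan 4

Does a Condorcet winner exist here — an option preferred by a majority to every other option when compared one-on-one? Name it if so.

Head-to-head results (9 voters total):
Plan 1 vs Plan 4: Plan 4 wins 7–2.
Plan 1 vs Plan 8: Plan 1 wins 6–3.
Plan 1 vs Plan 5: Plan 5 wins 5–4.
Plan 1 vs Plan 3: Plan 3 wins 6–3.
Plan 4 vs Plan 8: Plan 4 wins 6–3.
Plan 4 vs Plan 5: Plan 4 wins 6–3.
Plan 4 vs Plan 3: Plan 3 wins 5–4.
Plan 8 vs Plan 5: Plan 5 wins 5–4.
Plan 8 vs Plan 3: Plan 3 wins 6–3.
Plan 5 vs Plan 3: Plan 5 wins 5–4.
No candidate beats all others: Plan 4 beats Plan 5 beats Plan 3 beats Plan 4, a majority cycle.

No Condorcet winner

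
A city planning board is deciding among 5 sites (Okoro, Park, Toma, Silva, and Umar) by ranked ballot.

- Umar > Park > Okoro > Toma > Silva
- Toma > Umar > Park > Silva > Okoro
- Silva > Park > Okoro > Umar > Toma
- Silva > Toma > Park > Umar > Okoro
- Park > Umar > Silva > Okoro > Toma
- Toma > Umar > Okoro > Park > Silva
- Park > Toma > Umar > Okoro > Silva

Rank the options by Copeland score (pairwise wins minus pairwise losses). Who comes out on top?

Pairwise results:
  Okoro vs Park: Park wins 6–1.
  Okoro vs Toma: Toma wins 4–3.
  Okoro vs Silva: Silva wins 4–3.
  Okoro vs Umar: Umar wins 6–1.
  Park vs Toma: Park wins 4–3.
  Park vs Silva: Park wins 5–2.
  Park vs Umar: Park wins 4–3.
  Toma vs Silva: Toma wins 4–3.
  Toma vs Umar: Toma wins 4–3.
  Silva vs Umar: Umar wins 5–2.
Copeland scores (wins − losses):
  Okoro: 0 − 4 = -4
  Park: 4 − 0 = 4
  Toma: 3 − 1 = 2
  Silva: 1 − 3 = -2
  Umar: 2 − 2 = 0
Park has the best Copeland score.

Park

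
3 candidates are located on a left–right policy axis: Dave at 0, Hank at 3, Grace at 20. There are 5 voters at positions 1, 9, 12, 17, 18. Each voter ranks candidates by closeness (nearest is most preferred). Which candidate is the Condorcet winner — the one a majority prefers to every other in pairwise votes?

Grace

With single-peaked preferences on a line, the Condorcet winner is the candidate closest to the median voter.
The median voter (position 12) is closest to Grace at 20.
Check: Grace vs Hank — voters closer to Grace: 3 of 5.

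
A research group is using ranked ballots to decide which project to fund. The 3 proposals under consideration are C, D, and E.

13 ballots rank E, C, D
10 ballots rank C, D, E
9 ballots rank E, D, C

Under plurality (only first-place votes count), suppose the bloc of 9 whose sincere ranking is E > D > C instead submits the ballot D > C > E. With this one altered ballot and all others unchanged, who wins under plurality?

First-place totals with the altered ballot: C 10, D 9, E 13.
The winner is unchanged: still E.

E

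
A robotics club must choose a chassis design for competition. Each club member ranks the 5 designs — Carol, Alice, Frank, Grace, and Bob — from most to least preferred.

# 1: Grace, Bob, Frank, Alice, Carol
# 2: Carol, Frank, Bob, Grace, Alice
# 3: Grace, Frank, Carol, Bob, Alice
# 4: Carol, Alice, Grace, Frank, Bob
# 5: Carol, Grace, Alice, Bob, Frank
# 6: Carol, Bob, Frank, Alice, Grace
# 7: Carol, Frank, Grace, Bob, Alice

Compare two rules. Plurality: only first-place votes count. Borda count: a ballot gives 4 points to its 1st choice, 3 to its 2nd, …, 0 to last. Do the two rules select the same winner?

Plurality first-place counts: Carol 5, Alice 0, Frank 0, Grace 2, Bob 0 → Carol.
Borda totals: Carol 22, Alice 7, Frank 14, Grace 16, Bob 11 → Carol.
The two rules agree on Carol.

Yes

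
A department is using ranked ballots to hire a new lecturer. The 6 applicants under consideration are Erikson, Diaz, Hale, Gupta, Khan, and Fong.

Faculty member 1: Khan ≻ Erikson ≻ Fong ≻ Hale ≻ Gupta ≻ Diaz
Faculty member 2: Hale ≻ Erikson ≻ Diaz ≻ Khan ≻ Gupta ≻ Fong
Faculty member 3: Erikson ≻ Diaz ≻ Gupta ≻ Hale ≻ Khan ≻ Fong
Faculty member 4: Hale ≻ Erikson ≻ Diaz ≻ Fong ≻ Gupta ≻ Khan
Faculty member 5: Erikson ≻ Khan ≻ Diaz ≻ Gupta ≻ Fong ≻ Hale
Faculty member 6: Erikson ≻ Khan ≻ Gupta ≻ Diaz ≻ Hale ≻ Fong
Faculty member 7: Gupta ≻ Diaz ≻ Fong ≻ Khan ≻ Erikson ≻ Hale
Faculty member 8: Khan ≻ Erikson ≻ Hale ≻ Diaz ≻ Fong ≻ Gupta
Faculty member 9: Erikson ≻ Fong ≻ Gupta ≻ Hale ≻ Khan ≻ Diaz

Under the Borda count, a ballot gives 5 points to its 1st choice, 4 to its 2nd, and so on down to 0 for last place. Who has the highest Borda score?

Erikson

Borda scores:
  Erikson: 4 + 4 + 5 + 4 + 5 + 5 + 1 + 4 + 5 = 37
  Diaz: 0 + 3 + 4 + 3 + 3 + 2 + 4 + 2 + 0 = 21
  Hale: 2 + 5 + 2 + 5 + 0 + 1 + 0 + 3 + 2 = 20
  Gupta: 1 + 1 + 3 + 1 + 2 + 3 + 5 + 0 + 3 = 19
  Khan: 5 + 2 + 1 + 0 + 4 + 4 + 2 + 5 + 1 = 24
  Fong: 3 + 0 + 0 + 2 + 1 + 0 + 3 + 1 + 4 = 14
Erikson has the highest total.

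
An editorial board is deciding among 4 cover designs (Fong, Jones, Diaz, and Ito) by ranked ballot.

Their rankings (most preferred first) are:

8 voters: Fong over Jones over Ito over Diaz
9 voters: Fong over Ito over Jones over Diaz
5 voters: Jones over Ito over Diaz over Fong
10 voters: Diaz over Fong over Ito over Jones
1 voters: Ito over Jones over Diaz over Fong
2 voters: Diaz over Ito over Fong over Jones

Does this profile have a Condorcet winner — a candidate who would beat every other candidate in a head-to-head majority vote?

Head-to-head results (35 voters total):
Fong vs Jones: Fong wins 29–6.
Fong vs Diaz: Diaz wins 18–17.
Fong vs Ito: Fong wins 27–8.
Jones vs Diaz: Jones wins 23–12.
Jones vs Ito: Ito wins 22–13.
Diaz vs Ito: Ito wins 23–12.
No candidate beats all others: Fong beats Jones beats Diaz beats Fong, a majority cycle.

No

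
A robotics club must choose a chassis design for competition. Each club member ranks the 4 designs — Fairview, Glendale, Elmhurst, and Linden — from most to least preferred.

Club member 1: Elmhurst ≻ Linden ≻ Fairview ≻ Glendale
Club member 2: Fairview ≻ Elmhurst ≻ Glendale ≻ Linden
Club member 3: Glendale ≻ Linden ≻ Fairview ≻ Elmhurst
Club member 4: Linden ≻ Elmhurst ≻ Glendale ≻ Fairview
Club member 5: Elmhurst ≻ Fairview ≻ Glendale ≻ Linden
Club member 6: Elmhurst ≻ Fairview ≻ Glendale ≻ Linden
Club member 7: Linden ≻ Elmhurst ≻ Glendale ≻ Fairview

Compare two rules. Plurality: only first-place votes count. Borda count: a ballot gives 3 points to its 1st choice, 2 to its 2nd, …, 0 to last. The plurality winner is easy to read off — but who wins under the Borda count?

Elmhurst

Plurality first-place counts: Fairview 1, Glendale 1, Elmhurst 3, Linden 2 → Elmhurst.
Borda totals: Fairview 9, Glendale 8, Elmhurst 15, Linden 10 → Elmhurst.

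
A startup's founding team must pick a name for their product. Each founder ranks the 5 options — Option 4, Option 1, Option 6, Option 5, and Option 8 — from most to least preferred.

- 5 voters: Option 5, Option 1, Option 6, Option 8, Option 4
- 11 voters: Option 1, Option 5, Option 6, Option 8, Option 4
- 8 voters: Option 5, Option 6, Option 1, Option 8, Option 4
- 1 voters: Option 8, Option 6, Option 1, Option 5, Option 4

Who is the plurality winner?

Option 5

First-place vote totals:
  Option 4: 0
  Option 1: 11
  Option 6: 0
  Option 5: 13
  Option 8: 1
Option 5 has the most first-place votes.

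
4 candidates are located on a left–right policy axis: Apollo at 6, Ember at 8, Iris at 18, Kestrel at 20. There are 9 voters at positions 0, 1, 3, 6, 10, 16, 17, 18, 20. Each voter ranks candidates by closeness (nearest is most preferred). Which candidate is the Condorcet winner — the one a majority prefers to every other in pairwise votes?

With single-peaked preferences on a line, the Condorcet winner is the candidate closest to the median voter.
The median voter (position 10) is closest to Ember at 8.
Check: Ember vs Iris — voters closer to Ember: 5 of 9.

Ember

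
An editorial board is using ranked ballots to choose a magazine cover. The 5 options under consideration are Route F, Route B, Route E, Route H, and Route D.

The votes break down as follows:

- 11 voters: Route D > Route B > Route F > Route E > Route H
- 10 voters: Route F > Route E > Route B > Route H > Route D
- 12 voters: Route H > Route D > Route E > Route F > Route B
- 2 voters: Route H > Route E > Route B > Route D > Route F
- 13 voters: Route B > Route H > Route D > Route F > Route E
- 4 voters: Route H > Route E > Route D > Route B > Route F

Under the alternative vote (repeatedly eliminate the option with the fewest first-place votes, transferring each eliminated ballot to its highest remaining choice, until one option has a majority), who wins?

Round 1: Route H 18, Route B 13, Route D 11, Route F 10, Route E 0. Route E has the fewest and is eliminated.
Round 2: Route H 18, Route B 13, Route D 11, Route F 10. Route F has the fewest and is eliminated.
Round 3: Route B 23, Route H 18, Route D 11. Route D has the fewest and is eliminated.
Round 4: Route B 34, Route H 18. Route B has a majority.

Route B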